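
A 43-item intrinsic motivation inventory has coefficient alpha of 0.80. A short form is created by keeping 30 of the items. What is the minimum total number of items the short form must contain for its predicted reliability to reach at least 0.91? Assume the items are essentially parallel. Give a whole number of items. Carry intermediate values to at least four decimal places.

Short-form reliability: n = 30/43 = 0.6977; r_30 = n·r/(1+(n−1)r) ≈ 0.7362
Then solve for n' with r_old = 0.7362, r_target = 0.91: n' = 0.91(1 − 0.7362)/[0.7362(1 − 0.91)] = 3.6231
Total items = 3.6231 × 30 = 108.69, rounded up to 109.

109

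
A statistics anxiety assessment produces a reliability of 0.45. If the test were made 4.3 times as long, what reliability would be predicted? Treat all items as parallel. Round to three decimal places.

0.779

Spearman-Brown: r_new = n·r / (1 + (n − 1)·r)
r_new = (4.3 × 0.45) / (1 + (4.3 − 1) × 0.45)
r_new = 1.9350 / 2.4850 ≈ 0.7787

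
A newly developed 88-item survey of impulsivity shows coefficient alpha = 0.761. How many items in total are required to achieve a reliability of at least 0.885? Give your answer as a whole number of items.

Rearranging the Spearman-Brown formula for n,
n = r_target (1 − r_old) / [ r_old (1 − r_target) ]
n = 0.885(1 − 0.761) / [0.761(1 − 0.885)]
n = 0.211515 / 0.087515 ≈ 2.4169
So the test needs 2.4169 × 88 ≈ 212.69 items; rounding up, 213.

213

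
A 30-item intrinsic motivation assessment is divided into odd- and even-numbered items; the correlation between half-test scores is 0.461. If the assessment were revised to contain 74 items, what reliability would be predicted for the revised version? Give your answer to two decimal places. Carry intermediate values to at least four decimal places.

Full-test reliability from the split-half r: r_full = 2(0.461)/(1 + 0.461) = 0.6311
Then adjust to 74 items: n = 74/30 = 2.4667
r_new = n·r_full / (1 + (n − 1)·r_full) = 1.5567 / 1.9256 ≈ 0.8084

0.81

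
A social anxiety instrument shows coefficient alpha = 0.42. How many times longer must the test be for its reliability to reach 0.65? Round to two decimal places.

n = 0.65(1 − 0.42) / [0.42(1 − 0.65)]
  = 0.3770 / 0.1470 = 2.5646

2.56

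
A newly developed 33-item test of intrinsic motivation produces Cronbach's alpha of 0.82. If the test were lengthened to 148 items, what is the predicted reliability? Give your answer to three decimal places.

The new length is 148/33 = 4.4848 times the old.
r_new = 4.4848·0.82 / [1 + (4.4848 − 1)·0.82]
r_new = 3.6775 / 3.8575 ≈ 0.9533

0.953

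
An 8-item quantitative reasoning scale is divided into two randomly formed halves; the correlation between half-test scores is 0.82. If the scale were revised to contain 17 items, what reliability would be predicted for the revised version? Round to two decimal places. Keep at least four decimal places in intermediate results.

0.95

Spearman-Brown correction (n = 2): r_full = 2·0.82/(1 + 0.82) = 0.9011
Length factor from 8 to 17 items: n = 17/8 = 2.1250
r_new = n·r_full / (1 + (n − 1)·r_full) = 1.9148 / 2.0137 ≈ 0.9509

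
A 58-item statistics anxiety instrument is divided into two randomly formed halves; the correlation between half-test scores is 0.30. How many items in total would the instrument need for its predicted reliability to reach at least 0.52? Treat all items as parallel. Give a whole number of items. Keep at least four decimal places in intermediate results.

r_full = 2(0.30)/(1 + 0.30) = 0.4615
Solve Spearman-Brown for n: n = 0.52(1 − 0.4615) / [0.4615(1 − 0.52)] = 1.2641
Required items = 1.2641 × 58 = 73.32, so 74 items.

74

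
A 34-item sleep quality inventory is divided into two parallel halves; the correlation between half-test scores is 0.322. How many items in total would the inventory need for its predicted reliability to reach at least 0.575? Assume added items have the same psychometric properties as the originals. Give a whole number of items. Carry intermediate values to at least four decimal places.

r_full = 2(0.322)/(1 + 0.322) = 0.4871
n = r_tgt(1 − r_full) / [r_full(1 − r_tgt)] = 0.575 × 0.5129 / (0.4871 × 0.425) ≈ 1.4246
Required items = 1.4246 × 34 = 48.44, so 49 items.

49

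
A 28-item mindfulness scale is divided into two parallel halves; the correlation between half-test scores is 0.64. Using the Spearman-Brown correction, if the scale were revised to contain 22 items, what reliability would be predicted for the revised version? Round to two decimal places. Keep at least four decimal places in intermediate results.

Spearman-Brown correction (n = 2): r_full = 2·0.64/(1 + 0.64) = 0.7805
Then adjust to 22 items: n = 22/28 = 0.7857
r_new = n·r_full / (1 + (n − 1)·r_full) = 0.6132 / 0.8327 ≈ 0.7364

0.74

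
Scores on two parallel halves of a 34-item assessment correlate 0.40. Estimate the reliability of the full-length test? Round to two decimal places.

r_full = 2(0.40) / (1 + 0.40)
r_full = 0.8000 / 1.4000 ≈ 0.5714

0.57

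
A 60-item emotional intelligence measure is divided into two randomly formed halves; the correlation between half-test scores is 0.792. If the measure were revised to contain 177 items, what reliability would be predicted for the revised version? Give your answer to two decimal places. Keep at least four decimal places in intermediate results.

First correct the split-half correlation to full-test reliability: r_full = 2 × 0.792 / (1 + 0.792) ≈ 0.8839
Then adjust to 177 items: n = 177/60 = 2.9500
r_new = n·r_full / (1 + (n − 1)·r_full) = 2.6075 / 2.7236 ≈ 0.9574

0.96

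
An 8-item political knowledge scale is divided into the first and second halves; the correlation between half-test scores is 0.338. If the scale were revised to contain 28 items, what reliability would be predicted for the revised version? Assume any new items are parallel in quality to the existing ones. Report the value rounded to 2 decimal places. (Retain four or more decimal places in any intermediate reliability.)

0.78

Full-test reliability from the split-half r: r_full = 2(0.338)/(1 + 0.338) = 0.5052
Length factor from 8 to 28 items: n = 28/8 = 3.5000
r_new = n·r_full / (1 + (n − 1)·r_full) = 1.7682 / 2.2630 ≈ 0.7814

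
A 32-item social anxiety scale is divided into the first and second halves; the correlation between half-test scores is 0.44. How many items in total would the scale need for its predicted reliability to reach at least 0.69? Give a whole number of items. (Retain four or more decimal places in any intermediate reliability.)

46

r_full = 2(0.44)/(1 + 0.44) = 0.6111
Solve Spearman-Brown for n: n = 0.69(1 − 0.6111) / [0.6111(1 − 0.69)] = 1.4165
Required items = 1.4165 × 32 = 45.33, so 46 items.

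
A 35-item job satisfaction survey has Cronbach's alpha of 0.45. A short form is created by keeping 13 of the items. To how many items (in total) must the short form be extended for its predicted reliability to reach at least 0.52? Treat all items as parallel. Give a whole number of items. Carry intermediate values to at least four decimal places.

First, r for the 13-item form: n = 13/35 = 0.3714, so r_13 = 0.3714·0.45/(1 + (0.3714 − 1)·0.45) = 0.2331
Then solve for n' with r_old = 0.2331, r_target = 0.52: n' = 0.52(1 − 0.2331)/[0.2331(1 − 0.52)] = 3.5642
Total items = 3.5642 × 13 = 46.33, rounded up to 47.

47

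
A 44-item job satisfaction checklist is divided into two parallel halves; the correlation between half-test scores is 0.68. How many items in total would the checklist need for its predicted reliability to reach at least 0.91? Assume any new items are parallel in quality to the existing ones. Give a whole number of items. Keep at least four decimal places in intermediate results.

105

r_full = 2(0.68)/(1 + 0.68) = 0.8095
Solve Spearman-Brown for n: n = 0.91(1 − 0.8095) / [0.8095(1 − 0.91)] = 2.3795
Required items = 2.3795 × 44 = 104.70, so 105 items.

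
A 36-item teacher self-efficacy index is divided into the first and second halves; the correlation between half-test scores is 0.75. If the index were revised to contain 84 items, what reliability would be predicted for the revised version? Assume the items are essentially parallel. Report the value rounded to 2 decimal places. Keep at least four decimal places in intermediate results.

Spearman-Brown correction (n = 2): r_full = 2·0.75/(1 + 0.75) = 0.8571
Length factor from 36 to 84 items: n = 84/36 = 2.3333
r_new = n·r_full / (1 + (n − 1)·r_full) = 1.9999 / 2.1428 ≈ 0.9333

0.93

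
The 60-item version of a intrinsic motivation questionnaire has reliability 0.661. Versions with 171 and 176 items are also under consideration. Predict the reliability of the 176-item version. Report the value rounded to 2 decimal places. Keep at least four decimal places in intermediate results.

0.85

Only the ratio of lengths matters: n = 176/60 = 2.9333
r_{176} = n·r / (1 + (n − 1)·r) = 1.9389 / 2.2779 ≈ 0.8512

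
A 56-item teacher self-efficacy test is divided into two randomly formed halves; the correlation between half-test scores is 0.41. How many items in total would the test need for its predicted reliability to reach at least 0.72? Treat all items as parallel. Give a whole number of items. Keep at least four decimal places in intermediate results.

Corrected full-test reliability: r_full = 2 × 0.41 / (1 + 0.41) ≈ 0.5816
n = r_tgt(1 − r_full) / [r_full(1 − r_tgt)] = 0.72 × 0.4184 / (0.5816 × 0.28) ≈ 1.8499
Items = 1.8499 × 56 ≈ 103.59 → 104

104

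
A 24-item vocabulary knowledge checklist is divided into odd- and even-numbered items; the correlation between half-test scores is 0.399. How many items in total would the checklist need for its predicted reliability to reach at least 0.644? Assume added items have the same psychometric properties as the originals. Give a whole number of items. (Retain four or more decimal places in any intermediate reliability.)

33

r_full = 2(0.399)/(1 + 0.399) = 0.5704
n = r_tgt(1 − r_full) / [r_full(1 − r_tgt)] = 0.644 × 0.4296 / (0.5704 × 0.356) ≈ 1.3625
Required items = 1.3625 × 24 = 32.70, so 33 items.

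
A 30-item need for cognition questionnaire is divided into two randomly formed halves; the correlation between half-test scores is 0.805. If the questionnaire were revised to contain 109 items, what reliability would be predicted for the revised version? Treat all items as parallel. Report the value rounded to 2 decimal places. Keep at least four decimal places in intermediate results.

0.97

Spearman-Brown correction (n = 2): r_full = 2·0.805/(1 + 0.805) = 0.8920
Length factor from 30 to 109 items: n = 109/30 = 3.6333
r_new = n·r_full / (1 + (n − 1)·r_full) = 3.2409 / 3.3489 ≈ 0.9678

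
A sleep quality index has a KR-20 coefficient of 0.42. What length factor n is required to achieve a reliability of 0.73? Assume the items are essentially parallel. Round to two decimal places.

3.73

Invert Spearman-Brown to solve for n:
n = r*(1 − r) / [ r (1 − r*) ]
n = [0.73 × 0.58] / [0.42 × 0.27]
n = 0.4234 / 0.1134 ≈ 3.7337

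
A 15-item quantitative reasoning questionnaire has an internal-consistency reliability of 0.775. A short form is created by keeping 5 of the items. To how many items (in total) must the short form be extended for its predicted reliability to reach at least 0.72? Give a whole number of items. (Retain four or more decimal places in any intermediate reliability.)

Short-form reliability: n = 5/15 = 0.3333; r_5 = n·r/(1+(n−1)r) ≈ 0.5345
Then solve for n' with r_old = 0.5345, r_target = 0.72: n' = 0.72(1 − 0.5345)/[0.5345(1 − 0.72)] = 2.2395
Total items = 2.2395 × 5 = 11.20, rounded up to 12.

12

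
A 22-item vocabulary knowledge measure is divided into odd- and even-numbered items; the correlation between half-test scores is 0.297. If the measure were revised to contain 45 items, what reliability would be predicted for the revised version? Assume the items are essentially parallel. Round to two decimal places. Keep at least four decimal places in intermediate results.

Full-test reliability from the split-half r: r_full = 2(0.297)/(1 + 0.297) = 0.4580
Then adjust to 45 items: n = 45/22 = 2.0455
r_new = n·r_full / (1 + (n − 1)·r_full) = 0.9368 / 1.4788 ≈ 0.6335

0.63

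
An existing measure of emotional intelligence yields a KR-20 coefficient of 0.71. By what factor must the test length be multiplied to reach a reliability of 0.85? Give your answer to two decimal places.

Rearranging the Spearman-Brown formula for n,
n = r*(1 − r) / [ r (1 − r*) ]
n = [0.85 × 0.29] / [0.71 × 0.15]
n = 0.2465 / 0.1065 ≈ 2.3146

2.31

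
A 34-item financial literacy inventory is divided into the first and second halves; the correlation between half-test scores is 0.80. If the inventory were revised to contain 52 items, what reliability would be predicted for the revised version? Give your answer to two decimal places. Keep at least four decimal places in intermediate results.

0.92

First correct the split-half correlation to full-test reliability: r_full = 2 × 0.80 / (1 + 0.80) ≈ 0.8889
Length factor from 34 to 52 items: n = 52/34 = 1.5294
r_new = n·r_full / (1 + (n − 1)·r_full) = 1.3595 / 1.4706 ≈ 0.9245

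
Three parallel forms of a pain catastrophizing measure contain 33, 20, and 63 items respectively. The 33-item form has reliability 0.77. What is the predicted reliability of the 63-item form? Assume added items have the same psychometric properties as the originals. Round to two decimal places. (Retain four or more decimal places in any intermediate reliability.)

Only the ratio of lengths matters: n = 63/33 = 1.9091
r_{63} = n·r / (1 + (n − 1)·r) = 1.4700 / 1.7000 ≈ 0.8647

0.86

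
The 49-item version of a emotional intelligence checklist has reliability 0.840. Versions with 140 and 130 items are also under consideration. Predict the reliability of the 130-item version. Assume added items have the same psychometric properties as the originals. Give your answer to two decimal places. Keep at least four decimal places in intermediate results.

The 140-item form is not needed; work directly from the 49-item form with n = 130/49 = 2.6531.
r_{130} = n·r / (1 + (n − 1)·r) = 2.2286 / 2.3886 ≈ 0.9330

0.93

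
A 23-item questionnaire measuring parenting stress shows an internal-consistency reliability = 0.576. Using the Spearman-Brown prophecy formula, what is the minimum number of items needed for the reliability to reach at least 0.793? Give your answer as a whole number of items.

Rearranging the Spearman-Brown formula for n,
n = r*(1 − r) / [ r (1 − r*) ]
n = 0.793 × (1 − 0.576) / [ 0.576 × (1 − 0.793) ]
n = 0.336232 / 0.119232 ≈ 2.8200
Items needed = n × 23 = 2.8200 × 23 ≈ 64.86 → round up to 65

65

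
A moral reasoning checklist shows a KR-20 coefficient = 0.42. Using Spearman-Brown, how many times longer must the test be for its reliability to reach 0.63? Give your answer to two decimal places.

2.35

Invert Spearman-Brown to solve for n:
n = r_target (1 − r_old) / [ r_old (1 − r_target) ]
n = 0.63(1 − 0.42) / [0.42(1 − 0.63)]
n = 0.3654 / 0.1554 ≈ 2.3514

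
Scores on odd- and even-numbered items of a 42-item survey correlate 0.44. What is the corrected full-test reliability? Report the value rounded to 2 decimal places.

r_full = 2r_hh / (1 + r_hh) = 2 × 0.44 / (1 + 0.44)
r_full = 0.8800 / 1.4400 ≈ 0.6111

0.61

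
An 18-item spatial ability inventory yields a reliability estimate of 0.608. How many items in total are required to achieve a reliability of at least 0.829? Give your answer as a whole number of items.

n = 0.829(1 − 0.608) / [0.608(1 − 0.829)]
n = 0.324968 / 0.103968 ≈ 3.1257
Items needed = n × 18 = 3.1257 × 18 ≈ 56.26 → round up to 57

57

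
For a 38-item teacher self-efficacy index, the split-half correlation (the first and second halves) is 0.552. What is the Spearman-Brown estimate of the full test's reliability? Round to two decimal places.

Apply the Spearman-Brown correction with n = 2:
r_full = 2r_hh / (1 + r_hh) = 2 × 0.552 / (1 + 0.552)
r_full = 1.1040 / 1.5520 ≈ 0.7113

0.71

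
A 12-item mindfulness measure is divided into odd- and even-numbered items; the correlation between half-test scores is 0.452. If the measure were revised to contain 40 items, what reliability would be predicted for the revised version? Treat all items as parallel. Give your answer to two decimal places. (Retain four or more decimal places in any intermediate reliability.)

0.85

Full-test reliability from the split-half r: r_full = 2(0.452)/(1 + 0.452) = 0.6226
Length factor from 12 to 40 items: n = 40/12 = 3.3333
r_new = n·r_full / (1 + (n − 1)·r_full) = 2.0753 / 2.4527 ≈ 0.8461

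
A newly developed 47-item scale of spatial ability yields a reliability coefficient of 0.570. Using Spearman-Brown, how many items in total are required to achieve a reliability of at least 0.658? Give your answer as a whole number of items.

69

Invert Spearman-Brown to solve for n:
n = r_target (1 − r_old) / [ r_old (1 − r_target) ]
n = 0.658 × (1 − 0.570) / [ 0.570 × (1 − 0.658) ]
  = 0.282940 / 0.194940 = 1.4514
Items needed = n × 47 = 1.4514 × 47 ≈ 68.22 → round up to 69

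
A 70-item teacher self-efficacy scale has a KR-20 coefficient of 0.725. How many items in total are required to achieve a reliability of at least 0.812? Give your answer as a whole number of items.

Invert Spearman-Brown to solve for n:
n = r*(1 − r) / [ r (1 − r*) ]
n = 0.812 × (1 − 0.725) / [ 0.725 × (1 − 0.812) ]
  = 0.223300 / 0.136300 = 1.6383
So the test needs 1.6383 × 70 ≈ 114.68 items; rounding up, 115.

115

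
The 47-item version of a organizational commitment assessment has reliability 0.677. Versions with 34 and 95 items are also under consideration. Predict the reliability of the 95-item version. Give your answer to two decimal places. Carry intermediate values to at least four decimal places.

0.81

The 34-item form is not needed; work directly from the 47-item form with n = 95/47 = 2.0213.
r_{95} = n·r / (1 + (n − 1)·r) = 1.3684 / 1.6914 ≈ 0.8090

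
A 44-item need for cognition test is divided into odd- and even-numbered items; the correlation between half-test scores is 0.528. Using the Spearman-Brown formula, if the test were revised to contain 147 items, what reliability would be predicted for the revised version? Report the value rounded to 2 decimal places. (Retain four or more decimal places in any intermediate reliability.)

0.88

Spearman-Brown correction (n = 2): r_full = 2·0.528/(1 + 0.528) = 0.6911
Then adjust to 147 items: n = 147/44 = 3.3409
r_new = n·r_full / (1 + (n − 1)·r_full) = 2.3089 / 2.6178 ≈ 0.8820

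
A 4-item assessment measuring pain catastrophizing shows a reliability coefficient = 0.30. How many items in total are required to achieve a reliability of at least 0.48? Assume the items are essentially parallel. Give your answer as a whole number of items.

9

n = [0.48 × 0.70] / [0.30 × 0.52]
  = 0.3360 / 0.1560 = 2.1538
Items needed = n × 4 = 2.1538 × 4 ≈ 8.62 → round up to 9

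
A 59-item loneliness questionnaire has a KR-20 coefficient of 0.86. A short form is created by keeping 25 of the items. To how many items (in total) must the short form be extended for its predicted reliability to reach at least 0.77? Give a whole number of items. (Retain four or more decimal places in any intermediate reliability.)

Short-form reliability: n = 25/59 = 0.4237; r_25 = n·r/(1+(n−1)r) ≈ 0.7224
Length factor from the short form to reach 0.77: n' = 0.77(1 − 0.7224) / [0.7224(1 − 0.77)] ≈ 1.2865
Total items = 1.2865 × 25 = 32.16, rounded up to 33.

33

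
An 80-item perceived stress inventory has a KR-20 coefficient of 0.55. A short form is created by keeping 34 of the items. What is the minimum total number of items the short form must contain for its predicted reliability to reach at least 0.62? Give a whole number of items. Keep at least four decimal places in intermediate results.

Short-form reliability: n = 34/80 = 0.4250; r_34 = n·r/(1+(n−1)r) ≈ 0.3419
Length factor from the short form to reach 0.62: n' = 0.62(1 − 0.3419) / [0.3419(1 − 0.62)] ≈ 3.1405
Total items = 3.1405 × 34 = 106.78, rounded up to 107.

107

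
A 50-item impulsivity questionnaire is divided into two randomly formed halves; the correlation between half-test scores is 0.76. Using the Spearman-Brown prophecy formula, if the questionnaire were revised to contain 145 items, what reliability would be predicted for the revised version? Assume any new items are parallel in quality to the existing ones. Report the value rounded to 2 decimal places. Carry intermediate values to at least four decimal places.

Full-test reliability from the split-half r: r_full = 2(0.76)/(1 + 0.76) = 0.8636
Then adjust to 145 items: n = 145/50 = 2.9000
r_new = n·r_full / (1 + (n − 1)·r_full) = 2.5044 / 2.6408 ≈ 0.9483

0.95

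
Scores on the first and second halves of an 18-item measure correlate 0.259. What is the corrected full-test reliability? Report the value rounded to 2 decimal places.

Each half is half the length of the full test, so the full test is n = 2 times a half.
r_full = 2(0.259) / (1 + 0.259)
       = 0.5180 / 1.2590 = 0.4114

0.41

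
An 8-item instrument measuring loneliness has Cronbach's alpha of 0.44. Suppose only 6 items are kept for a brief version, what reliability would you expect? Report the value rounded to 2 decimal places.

0.37

n = 6/8 = 0.75
Apply the Spearman-Brown prophecy formula, r' = nr / [1 + (n − 1)r]:
r_new = (0.75 × 0.44) / (1 + (0.75 − 1) × 0.44)
     = 0.3300 / 0.8900 = 0.3708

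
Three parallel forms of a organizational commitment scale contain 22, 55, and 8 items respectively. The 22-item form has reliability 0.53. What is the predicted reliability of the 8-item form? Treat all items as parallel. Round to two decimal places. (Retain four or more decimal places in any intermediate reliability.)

0.29

The 55-item form is not needed; work directly from the 22-item form with n = 8/22 = 0.3636.
r_{8} = n·r / (1 + (n − 1)·r) = 0.1927 / 0.6627 ≈ 0.2908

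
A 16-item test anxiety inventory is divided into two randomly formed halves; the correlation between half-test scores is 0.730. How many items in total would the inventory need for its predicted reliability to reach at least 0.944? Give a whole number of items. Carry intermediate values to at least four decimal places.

50

Corrected full-test reliability: r_full = 2 × 0.730 / (1 + 0.730) ≈ 0.8439
Solve Spearman-Brown for n: n = 0.944(1 − 0.8439) / [0.8439(1 − 0.944)] = 3.1181
Items = 3.1181 × 16 ≈ 49.89 → 50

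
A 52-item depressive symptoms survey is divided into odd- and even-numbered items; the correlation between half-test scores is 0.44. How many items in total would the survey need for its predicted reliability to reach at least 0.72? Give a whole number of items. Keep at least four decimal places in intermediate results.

r_full = 2(0.44)/(1 + 0.44) = 0.6111
Solve Spearman-Brown for n: n = 0.72(1 − 0.6111) / [0.6111(1 − 0.72)] = 1.6364
Required items = 1.6364 × 52 = 85.09, so 86 items.

86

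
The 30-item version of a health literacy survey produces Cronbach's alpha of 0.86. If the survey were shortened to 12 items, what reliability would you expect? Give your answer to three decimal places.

0.711

The new length is 12/30 = 0.4 times the old.
r_new = 0.4·0.86 / [1 + (0.4 − 1)·0.86]
     = 0.3440 / 0.4840 = 0.7107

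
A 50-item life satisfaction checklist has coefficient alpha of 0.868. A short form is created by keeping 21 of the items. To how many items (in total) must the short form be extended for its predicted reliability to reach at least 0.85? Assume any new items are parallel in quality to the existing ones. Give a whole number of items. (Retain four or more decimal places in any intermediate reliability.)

44

Short-form reliability: n = 21/50 = 0.4200; r_21 = n·r/(1+(n−1)r) ≈ 0.7342
Length factor from the short form to reach 0.85: n' = 0.85(1 − 0.7342) / [0.7342(1 − 0.85)] ≈ 2.0515
Items = 2.0515 × 21 ≈ 43.08 → 44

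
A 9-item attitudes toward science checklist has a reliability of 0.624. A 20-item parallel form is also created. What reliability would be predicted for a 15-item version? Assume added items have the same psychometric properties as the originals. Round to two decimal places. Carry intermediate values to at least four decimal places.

The 20-item form is not needed; work directly from the 9-item form with n = 15/9 = 1.6667.
r_{15} = n·r / (1 + (n − 1)·r) = 1.0400 / 1.4160 ≈ 0.7345

0.73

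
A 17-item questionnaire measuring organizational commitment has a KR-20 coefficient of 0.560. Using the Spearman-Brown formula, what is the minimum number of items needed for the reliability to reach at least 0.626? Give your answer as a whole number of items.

23

Spearman-Brown solved for the length factor n:
n = r*(1 − r) / [ r (1 − r*) ]
n = [0.626 × 0.440] / [0.560 × 0.374]
n = 0.275440 / 0.209440 ≈ 1.3151
Items needed = n × 17 = 1.3151 × 17 ≈ 22.36 → round up to 23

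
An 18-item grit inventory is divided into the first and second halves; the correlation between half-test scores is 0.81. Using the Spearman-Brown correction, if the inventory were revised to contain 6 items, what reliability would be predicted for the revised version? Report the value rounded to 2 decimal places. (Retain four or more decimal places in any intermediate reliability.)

0.74

Full-test reliability from the split-half r: r_full = 2(0.81)/(1 + 0.81) = 0.8950
Then adjust to 6 items: n = 6/18 = 0.3333
r_new = n·r_full / (1 + (n − 1)·r_full) = 0.2983 / 0.4033 ≈ 0.7396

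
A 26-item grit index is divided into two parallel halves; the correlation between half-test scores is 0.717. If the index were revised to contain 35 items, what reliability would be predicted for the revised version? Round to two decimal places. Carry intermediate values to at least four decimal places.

First correct the split-half correlation to full-test reliability: r_full = 2 × 0.717 / (1 + 0.717) ≈ 0.8352
Length factor from 26 to 35 items: n = 35/26 = 1.3462
r_new = n·r_full / (1 + (n − 1)·r_full) = 1.1243 / 1.2891 ≈ 0.8722

0.87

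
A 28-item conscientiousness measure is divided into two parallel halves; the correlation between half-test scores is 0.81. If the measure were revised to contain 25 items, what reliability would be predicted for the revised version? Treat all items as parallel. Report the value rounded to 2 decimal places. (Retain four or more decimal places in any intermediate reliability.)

0.88

First correct the split-half correlation to full-test reliability: r_full = 2 × 0.81 / (1 + 0.81) ≈ 0.8950
Length factor from 28 to 25 items: n = 25/28 = 0.8929
r_new = n·r_full / (1 + (n − 1)·r_full) = 0.7991 / 0.9041 ≈ 0.8839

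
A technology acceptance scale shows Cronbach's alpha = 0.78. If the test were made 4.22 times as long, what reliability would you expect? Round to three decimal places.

r_new = (4.22 × 0.78) / (1 + (4.22 − 1) × 0.78)
r_new = 3.2916 / 3.5116 ≈ 0.9374

0.937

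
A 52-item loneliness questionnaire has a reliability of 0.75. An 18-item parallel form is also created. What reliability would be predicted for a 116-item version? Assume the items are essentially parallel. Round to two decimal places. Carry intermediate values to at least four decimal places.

0.87

Only the ratio of lengths matters: n = 116/52 = 2.2308
r_{116} = n·r / (1 + (n − 1)·r) = 1.6731 / 1.9231 ≈ 0.8700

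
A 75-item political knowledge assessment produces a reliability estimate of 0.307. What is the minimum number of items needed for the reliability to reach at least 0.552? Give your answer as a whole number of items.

Rearranging the Spearman-Brown formula for n,
n = r*(1 − r) / [ r (1 − r*) ]
n = [0.552 × 0.693] / [0.307 × 0.448]
n = 0.382536 / 0.137536 ≈ 2.7814
Items needed = n × 75 = 2.7814 × 75 ≈ 208.61 → round up to 209

209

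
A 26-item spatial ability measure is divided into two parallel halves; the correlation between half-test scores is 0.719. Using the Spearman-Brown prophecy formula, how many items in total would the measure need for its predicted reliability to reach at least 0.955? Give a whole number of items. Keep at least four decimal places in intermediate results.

108

Corrected full-test reliability: r_full = 2 × 0.719 / (1 + 0.719) ≈ 0.8365
Solve Spearman-Brown for n: n = 0.955(1 − 0.8365) / [0.8365(1 − 0.955)] = 4.1480
Required items = 4.1480 × 26 = 107.85, so 108 items.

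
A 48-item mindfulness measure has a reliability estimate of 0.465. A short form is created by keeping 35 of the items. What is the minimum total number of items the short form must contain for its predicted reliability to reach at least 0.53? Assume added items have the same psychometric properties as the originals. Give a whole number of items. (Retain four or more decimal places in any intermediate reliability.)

Short-form reliability: n = 35/48 = 0.7292; r_35 = n·r/(1+(n−1)r) ≈ 0.3879
Length factor from the short form to reach 0.53: n' = 0.53(1 − 0.3879) / [0.3879(1 − 0.53)] ≈ 1.7794
Total items = 1.7794 × 35 = 62.28, rounded up to 63.

63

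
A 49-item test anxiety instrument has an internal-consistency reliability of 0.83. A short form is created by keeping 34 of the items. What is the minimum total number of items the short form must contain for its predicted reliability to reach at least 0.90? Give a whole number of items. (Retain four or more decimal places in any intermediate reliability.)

First, r for the 34-item form: n = 34/49 = 0.6939, so r_34 = 0.6939·0.83/(1 + (0.6939 − 1)·0.83) = 0.7721
Length factor from the short form to reach 0.90: n' = 0.90(1 − 0.7721) / [0.7721(1 − 0.90)] ≈ 2.6565
Items = 2.6565 × 34 ≈ 90.32 → 91

91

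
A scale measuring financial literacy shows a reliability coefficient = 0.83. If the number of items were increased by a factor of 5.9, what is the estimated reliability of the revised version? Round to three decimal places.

r_new = 5.9·0.83 / [1 + (5.9 − 1)·0.83]
     = 4.8970 / 5.0670 = 0.9664

0.966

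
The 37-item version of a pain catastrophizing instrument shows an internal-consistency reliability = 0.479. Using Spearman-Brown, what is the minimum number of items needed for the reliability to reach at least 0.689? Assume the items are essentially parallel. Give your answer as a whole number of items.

Rearranging the Spearman-Brown formula for n,
n = r*(1 − r) / [ r (1 − r*) ]
n = [0.689 × 0.521] / [0.479 × 0.311]
  = 0.358969 / 0.148969 = 2.4097
Items needed = n × 37 = 2.4097 × 37 ≈ 89.16 → round up to 90

90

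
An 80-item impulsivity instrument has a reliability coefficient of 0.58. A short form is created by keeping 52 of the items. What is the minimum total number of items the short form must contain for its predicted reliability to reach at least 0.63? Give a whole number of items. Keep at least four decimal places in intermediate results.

First, r for the 52-item form: n = 52/80 = 0.6500, so r_52 = 0.6500·0.58/(1 + (0.6500 − 1)·0.58) = 0.4730
Then solve for n' with r_old = 0.4730, r_target = 0.63: n' = 0.63(1 − 0.4730)/[0.4730(1 − 0.63)] = 1.8971
Items = 1.8971 × 52 ≈ 98.65 → 99

99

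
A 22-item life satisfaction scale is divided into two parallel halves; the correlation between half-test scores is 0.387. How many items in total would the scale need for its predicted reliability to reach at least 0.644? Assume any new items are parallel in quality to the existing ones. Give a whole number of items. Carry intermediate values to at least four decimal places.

Corrected full-test reliability: r_full = 2 × 0.387 / (1 + 0.387) ≈ 0.5580
n = r_tgt(1 − r_full) / [r_full(1 − r_tgt)] = 0.644 × 0.4420 / (0.5580 × 0.356) ≈ 1.4329
Items = 1.4329 × 22 ≈ 31.52 → 32

32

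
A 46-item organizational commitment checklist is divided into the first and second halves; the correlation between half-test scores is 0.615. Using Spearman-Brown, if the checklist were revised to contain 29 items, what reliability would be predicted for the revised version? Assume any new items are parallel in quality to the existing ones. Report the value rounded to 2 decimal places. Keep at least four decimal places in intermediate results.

0.67

First correct the split-half correlation to full-test reliability: r_full = 2 × 0.615 / (1 + 0.615) ≈ 0.7616
Length factor from 46 to 29 items: n = 29/46 = 0.6304
r_new = n·r_full / (1 + (n − 1)·r_full) = 0.4801 / 0.7185 ≈ 0.6682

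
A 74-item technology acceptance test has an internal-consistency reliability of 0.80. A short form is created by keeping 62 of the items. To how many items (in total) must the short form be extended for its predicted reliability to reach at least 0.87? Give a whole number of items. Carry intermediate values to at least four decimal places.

124

Short-form reliability: n = 62/74 = 0.8378; r_62 = n·r/(1+(n−1)r) ≈ 0.7702
Length factor from the short form to reach 0.87: n' = 0.87(1 − 0.7702) / [0.7702(1 − 0.87)] ≈ 1.9967
Items = 1.9967 × 62 ≈ 123.80 → 124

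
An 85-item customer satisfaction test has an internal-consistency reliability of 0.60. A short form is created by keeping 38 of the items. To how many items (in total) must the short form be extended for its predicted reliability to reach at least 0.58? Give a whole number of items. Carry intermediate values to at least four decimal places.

79

Short-form reliability: n = 38/85 = 0.4471; r_38 = n·r/(1+(n−1)r) ≈ 0.4014
Then solve for n' with r_old = 0.4014, r_target = 0.58: n' = 0.58(1 − 0.4014)/[0.4014(1 − 0.58)] = 2.0594
Total items = 2.0594 × 38 = 78.26, rounded up to 79.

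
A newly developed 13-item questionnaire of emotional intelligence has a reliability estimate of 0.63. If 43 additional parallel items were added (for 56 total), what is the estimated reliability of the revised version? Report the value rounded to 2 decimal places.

The new length is 56/13 = 4.3077 times the old.
Spearman-Brown: r_new = n·r / (1 + (n − 1)·r)
r_new = 4.3077·0.63 / [1 + (4.3077 − 1)·0.63]
     = 2.7139 / 3.0839 = 0.8800

0.88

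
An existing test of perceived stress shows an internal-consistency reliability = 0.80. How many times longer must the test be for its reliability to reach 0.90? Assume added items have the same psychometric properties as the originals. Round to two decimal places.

2.25

n = 0.90(1 − 0.80) / [0.80(1 − 0.90)]
  = 0.1800 / 0.0800 = 2.2500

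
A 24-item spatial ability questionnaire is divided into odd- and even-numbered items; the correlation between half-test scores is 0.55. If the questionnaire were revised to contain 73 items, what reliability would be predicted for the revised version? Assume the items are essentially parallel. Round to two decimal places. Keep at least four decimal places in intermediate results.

0.88

Spearman-Brown correction (n = 2): r_full = 2·0.55/(1 + 0.55) = 0.7097
Then adjust to 73 items: n = 73/24 = 3.0417
r_new = n·r_full / (1 + (n − 1)·r_full) = 2.1587 / 2.4490 ≈ 0.8815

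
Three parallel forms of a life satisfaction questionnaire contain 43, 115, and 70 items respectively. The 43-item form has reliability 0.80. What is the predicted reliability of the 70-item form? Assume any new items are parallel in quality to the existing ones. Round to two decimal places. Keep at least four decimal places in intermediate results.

0.87

The 115-item form is not needed; work directly from the 43-item form with n = 70/43 = 1.6279.
r_{70} = n·r / (1 + (n − 1)·r) = 1.3023 / 1.5023 ≈ 0.8669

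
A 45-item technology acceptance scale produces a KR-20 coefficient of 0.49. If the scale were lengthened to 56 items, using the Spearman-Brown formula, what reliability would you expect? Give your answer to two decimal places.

0.54

Length ratio n = 56/45 = 1.2444
r_new = 1.2444·0.49 / [1 + (1.2444 − 1)·0.49]
     = 0.6098 / 1.1198 = 0.5446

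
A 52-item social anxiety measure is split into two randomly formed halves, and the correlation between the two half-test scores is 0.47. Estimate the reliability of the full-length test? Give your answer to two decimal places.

0.64

The full test is twice the length of either half (n = 2).
r_full = 2r_hh / (1 + r_hh) = 2 × 0.47 / (1 + 0.47)
r_full = 0.9400 / 1.4700 ≈ 0.6395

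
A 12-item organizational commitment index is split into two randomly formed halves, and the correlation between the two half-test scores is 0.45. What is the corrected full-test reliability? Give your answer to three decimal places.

r_full = 2(0.45) / (1 + 0.45)
r_full = 0.9000 / 1.4500 ≈ 0.6207

0.621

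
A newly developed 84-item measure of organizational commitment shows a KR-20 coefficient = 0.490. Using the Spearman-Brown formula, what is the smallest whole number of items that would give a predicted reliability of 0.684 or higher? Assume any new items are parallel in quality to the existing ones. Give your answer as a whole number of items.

190

Spearman-Brown solved for the length factor n:
n = r_target (1 − r_old) / [ r_old (1 − r_target) ]
n = 0.684(1 − 0.490) / [0.490(1 − 0.684)]
n = 0.348840 / 0.154840 ≈ 2.2529
Items needed = n × 84 = 2.2529 × 84 ≈ 189.24 → round up to 190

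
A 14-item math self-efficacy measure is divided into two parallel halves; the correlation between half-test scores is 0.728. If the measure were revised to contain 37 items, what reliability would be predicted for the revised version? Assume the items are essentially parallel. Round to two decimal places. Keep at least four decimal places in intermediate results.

First correct the split-half correlation to full-test reliability: r_full = 2 × 0.728 / (1 + 0.728) ≈ 0.8426
Then adjust to 37 items: n = 37/14 = 2.6429
r_new = n·r_full / (1 + (n − 1)·r_full) = 2.2269 / 2.3843 ≈ 0.9340

0.93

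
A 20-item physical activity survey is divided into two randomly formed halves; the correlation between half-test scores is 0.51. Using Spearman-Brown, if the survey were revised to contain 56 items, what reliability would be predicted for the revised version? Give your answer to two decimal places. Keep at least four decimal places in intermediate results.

First correct the split-half correlation to full-test reliability: r_full = 2 × 0.51 / (1 + 0.51) ≈ 0.6755
Length factor from 20 to 56 items: n = 56/20 = 2.8000
r_new = n·r_full / (1 + (n − 1)·r_full) = 1.8914 / 2.2159 ≈ 0.8536

0.85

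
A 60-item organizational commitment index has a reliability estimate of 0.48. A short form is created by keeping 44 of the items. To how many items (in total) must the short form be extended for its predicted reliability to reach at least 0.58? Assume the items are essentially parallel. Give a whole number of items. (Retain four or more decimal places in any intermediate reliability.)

90

First, r for the 44-item form: n = 44/60 = 0.7333, so r_44 = 0.7333·0.48/(1 + (0.7333 − 1)·0.48) = 0.4037
Then solve for n' with r_old = 0.4037, r_target = 0.58: n' = 0.58(1 − 0.4037)/[0.4037(1 − 0.58)] = 2.0398
Total items = 2.0398 × 44 = 89.75, rounded up to 90.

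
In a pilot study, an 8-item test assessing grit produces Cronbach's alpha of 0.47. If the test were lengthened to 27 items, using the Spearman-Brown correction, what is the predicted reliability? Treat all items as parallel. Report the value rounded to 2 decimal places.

0.75

The new length is 27/8 = 3.375 times the old.
Apply the Spearman-Brown prophecy formula, r' = nr / [1 + (n − 1)r]:
r_new = 3.375·0.47 / [1 + (3.375 − 1)·0.47]
     = 1.5862 / 2.1162 = 0.7496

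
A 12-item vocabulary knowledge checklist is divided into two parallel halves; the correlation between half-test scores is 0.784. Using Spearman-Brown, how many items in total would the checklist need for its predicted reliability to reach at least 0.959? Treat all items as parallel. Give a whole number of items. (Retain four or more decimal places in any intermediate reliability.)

39

Corrected full-test reliability: r_full = 2 × 0.784 / (1 + 0.784) ≈ 0.8789
Solve Spearman-Brown for n: n = 0.959(1 − 0.8789) / [0.8789(1 − 0.959)] = 3.2228
Required items = 3.2228 × 12 = 38.67, so 39 items.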